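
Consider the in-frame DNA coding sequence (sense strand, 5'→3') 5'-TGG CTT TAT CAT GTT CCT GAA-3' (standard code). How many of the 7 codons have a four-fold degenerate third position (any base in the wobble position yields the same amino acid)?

3

Codon 1 TGG (Trp): third position 1-fold.
Codon 2 CTT (Leu): third position 4-fold.
Codon 3 TAT (Tyr): third position 2-fold.
Codon 4 CAT (His): third position 2-fold.
Codon 5 GTT (Val): third position 4-fold.
Codon 6 CCT (Pro): third position 4-fold.
Codon 7 GAA (Glu): third position 2-fold.
Four-fold degenerate third positions: 3.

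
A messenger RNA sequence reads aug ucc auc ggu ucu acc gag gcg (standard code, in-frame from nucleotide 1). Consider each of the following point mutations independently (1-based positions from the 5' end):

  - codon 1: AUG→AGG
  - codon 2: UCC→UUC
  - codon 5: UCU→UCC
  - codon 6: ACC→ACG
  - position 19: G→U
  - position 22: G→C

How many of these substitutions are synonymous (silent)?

2

Codon 1: AUG (Met) → AGG (Arg) — missense.
Codon 2: UCC (Ser) → UUC (Phe) — missense.
Codon 5: UCU (Ser) → UCC (Ser) — synonymous.
Codon 6: ACC (Thr) → ACG (Thr) — synonymous.
Codon 7: GAG (Glu) → UAG (Stop) — nonsense.
Codon 8: GCG (Ala) → CCG (Pro) — missense.
Synonymous: 2 of 6.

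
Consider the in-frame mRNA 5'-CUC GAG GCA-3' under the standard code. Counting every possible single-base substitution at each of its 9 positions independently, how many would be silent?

Codon 1 (CUC, Leu): 3 synonymous substitutions.
Codon 2 (GAG, Glu): 1 synonymous substitution.
Codon 3 (GCA, Ala): 3 synonymous substitutions.
Total: 3 + 1 + 3 = 7.

7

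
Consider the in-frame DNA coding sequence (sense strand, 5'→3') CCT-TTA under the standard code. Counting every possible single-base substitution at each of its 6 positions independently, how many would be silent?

5

Codon 1 (CCT, Pro): 3 synonymous substitutions.
Codon 2 (TTA, Leu): 2 synonymous substitutions.
Total: 3 + 2 = 5.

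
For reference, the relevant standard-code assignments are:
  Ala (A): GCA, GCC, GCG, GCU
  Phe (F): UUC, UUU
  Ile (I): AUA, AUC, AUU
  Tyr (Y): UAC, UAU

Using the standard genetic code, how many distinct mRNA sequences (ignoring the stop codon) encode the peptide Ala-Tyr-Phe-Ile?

Ala: 4 codons.
Tyr: 2 codons.
Phe: 2 codons.
Ile: 3 codons.
4 × 2 × 2 × 3 = 48.

48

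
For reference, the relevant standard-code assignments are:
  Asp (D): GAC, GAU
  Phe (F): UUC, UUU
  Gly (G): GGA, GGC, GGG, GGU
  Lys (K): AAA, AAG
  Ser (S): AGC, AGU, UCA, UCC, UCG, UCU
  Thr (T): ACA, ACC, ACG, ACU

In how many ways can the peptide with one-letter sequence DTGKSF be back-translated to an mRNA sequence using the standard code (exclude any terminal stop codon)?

768

Asp: 2 codons.
Thr: 4 codons.
Gly: 4 codons.
Lys: 2 codons.
Ser: 6 codons.
Phe: 2 codons.
2 × 4 × 4 × 2 × 6 × 2 = 768.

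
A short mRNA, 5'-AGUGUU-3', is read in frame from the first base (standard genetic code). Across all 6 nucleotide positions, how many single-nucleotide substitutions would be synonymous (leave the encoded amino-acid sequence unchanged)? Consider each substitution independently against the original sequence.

4

Codon 1 (AGU, Ser): 1 synonymous substitution.
Codon 2 (GUU, Val): 3 synonymous substitutions.
Total: 1 + 3 = 4.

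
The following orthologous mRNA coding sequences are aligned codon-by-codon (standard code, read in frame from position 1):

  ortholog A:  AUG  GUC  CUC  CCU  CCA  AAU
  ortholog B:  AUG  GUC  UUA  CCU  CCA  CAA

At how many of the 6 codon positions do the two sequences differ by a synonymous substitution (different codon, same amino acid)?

Codon 1: AUG Met / AUG Met — identical.
Codon 2: GUC Val / GUC Val — identical.
Codon 3: CUC Leu / UUA Leu — synonymous.
Codon 4: CCU Pro / CCU Pro — identical.
Codon 5: CCA Pro / CCA Pro — identical.
Codon 6: AAU Asn / CAA Gln — nonsynonymous.
Synonymous differences: 1.

1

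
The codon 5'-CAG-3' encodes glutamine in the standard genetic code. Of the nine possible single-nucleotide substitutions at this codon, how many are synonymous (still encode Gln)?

Position 1: none → 0 synonymous.
Position 2: none → 0 synonymous.
Position 3: CAA → 1 synonymous.
Total: 0 + 0 + 1 = 1.

1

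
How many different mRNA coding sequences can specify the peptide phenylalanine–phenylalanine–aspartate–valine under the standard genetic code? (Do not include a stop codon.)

32

Phe: 2 codons.
Phe: 2 codons.
Asp: 2 codons.
Val: 4 codons.
2 × 2 × 2 × 4 = 32.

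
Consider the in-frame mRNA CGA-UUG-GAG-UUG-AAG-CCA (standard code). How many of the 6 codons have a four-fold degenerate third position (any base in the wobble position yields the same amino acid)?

2

Codon 1 CGA (Arg): third position 4-fold.
Codon 2 UUG (Leu): third position 2-fold.
Codon 3 GAG (Glu): third position 2-fold.
Codon 4 UUG (Leu): third position 2-fold.
Codon 5 AAG (Lys): third position 2-fold.
Codon 6 CCA (Pro): third position 4-fold.
Four-fold degenerate third positions: 2.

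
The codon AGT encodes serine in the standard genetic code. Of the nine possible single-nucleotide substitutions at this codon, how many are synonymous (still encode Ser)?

1

Position 1: none → 0 synonymous.
Position 2: none → 0 synonymous.
Position 3: AGC → 1 synonymous.
Total: 0 + 0 + 1 = 1.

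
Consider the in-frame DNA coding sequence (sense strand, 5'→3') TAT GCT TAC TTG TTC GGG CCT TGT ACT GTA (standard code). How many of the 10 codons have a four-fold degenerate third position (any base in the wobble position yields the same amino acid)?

Codon 1 TAT (Tyr): third position 2-fold.
Codon 2 GCT (Ala): third position 4-fold.
Codon 3 TAC (Tyr): third position 2-fold.
Codon 4 TTG (Leu): third position 2-fold.
Codon 5 TTC (Phe): third position 2-fold.
Codon 6 GGG (Gly): third position 4-fold.
Codon 7 CCT (Pro): third position 4-fold.
Codon 8 TGT (Cys): third position 2-fold.
Codon 9 ACT (Thr): third position 4-fold.
Codon 10 GTA (Val): third position 4-fold.
Four-fold degenerate third positions: 5.

5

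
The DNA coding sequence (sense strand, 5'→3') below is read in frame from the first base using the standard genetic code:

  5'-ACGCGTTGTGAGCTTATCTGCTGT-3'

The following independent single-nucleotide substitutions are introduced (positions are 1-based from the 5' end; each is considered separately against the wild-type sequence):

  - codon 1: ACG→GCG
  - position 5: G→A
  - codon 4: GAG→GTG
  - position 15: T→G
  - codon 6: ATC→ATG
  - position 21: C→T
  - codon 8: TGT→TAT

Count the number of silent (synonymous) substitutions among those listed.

Codon 1: ACG (Thr) → GCG (Ala) — missense.
Codon 2: CGT (Arg) → CAT (His) — missense.
Codon 4: GAG (Glu) → GTG (Val) — missense.
Codon 5: CTT (Leu) → CTG (Leu) — synonymous.
Codon 6: ATC (Ile) → ATG (Met) — missense.
Codon 7: TGC (Cys) → TGT (Cys) — synonymous.
Codon 8: TGT (Cys) → TAT (Tyr) — missense.
Synonymous: 2 of 7.

2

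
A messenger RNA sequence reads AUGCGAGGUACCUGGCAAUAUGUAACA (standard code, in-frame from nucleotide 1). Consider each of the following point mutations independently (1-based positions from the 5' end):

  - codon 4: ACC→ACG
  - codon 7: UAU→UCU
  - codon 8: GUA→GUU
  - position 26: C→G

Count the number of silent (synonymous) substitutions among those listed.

2

Codon 4: ACC (Thr) → ACG (Thr) — synonymous.
Codon 7: UAU (Tyr) → UCU (Ser) — missense.
Codon 8: GUA (Val) → GUU (Val) — synonymous.
Codon 9: ACA (Thr) → AGA (Arg) — missense.
Synonymous: 2 of 4.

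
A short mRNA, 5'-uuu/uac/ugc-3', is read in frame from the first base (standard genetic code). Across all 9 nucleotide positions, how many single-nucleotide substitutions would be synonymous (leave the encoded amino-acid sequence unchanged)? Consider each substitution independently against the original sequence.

Codon 1 (UUU, Phe): 1 synonymous substitution.
Codon 2 (UAC, Tyr): 1 synonymous substitution.
Codon 3 (UGC, Cys): 1 synonymous substitution.
Total: 1 + 1 + 1 = 3.

3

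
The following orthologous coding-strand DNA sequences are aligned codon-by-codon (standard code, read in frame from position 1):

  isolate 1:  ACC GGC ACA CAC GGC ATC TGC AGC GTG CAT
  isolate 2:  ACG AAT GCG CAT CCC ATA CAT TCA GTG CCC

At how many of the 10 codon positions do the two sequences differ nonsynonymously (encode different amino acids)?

5

Codon 1: ACC Thr / ACG Thr — synonymous.
Codon 2: GGC Gly / AAT Asn — nonsynonymous.
Codon 3: ACA Thr / GCG Ala — nonsynonymous.
Codon 4: CAC His / CAT His — synonymous.
Codon 5: GGC Gly / CCC Pro — nonsynonymous.
Codon 6: ATC Ile / ATA Ile — synonymous.
Codon 7: TGC Cys / CAT His — nonsynonymous.
Codon 8: AGC Ser / TCA Ser — synonymous.
Codon 9: GTG Val / GTG Val — identical.
Codon 10: CAT His / CCC Pro — nonsynonymous.
Nonsynonymous differences: 5.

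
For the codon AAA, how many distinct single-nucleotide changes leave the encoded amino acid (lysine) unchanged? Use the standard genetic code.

1

Position 1: none → 0 synonymous.
Position 2: none → 0 synonymous.
Position 3: AAG → 1 synonymous.
Total: 0 + 0 + 1 = 1.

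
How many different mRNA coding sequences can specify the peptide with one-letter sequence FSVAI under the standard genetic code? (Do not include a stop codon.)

Phe: 2 codons.
Ser: 6 codons.
Val: 4 codons.
Ala: 4 codons.
Ile: 3 codons.
2 × 6 × 4 × 4 × 3 = 576.

576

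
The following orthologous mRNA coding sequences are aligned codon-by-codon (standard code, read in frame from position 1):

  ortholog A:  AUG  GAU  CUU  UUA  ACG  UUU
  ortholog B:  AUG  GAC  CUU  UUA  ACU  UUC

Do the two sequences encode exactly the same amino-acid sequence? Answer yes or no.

Codon 1: AUG Met / AUG Met — identical.
Codon 2: GAU Asp / GAC Asp — synonymous.
Codon 3: CUU Leu / CUU Leu — identical.
Codon 4: UUA Leu / UUA Leu — identical.
Codon 5: ACG Thr / ACU Thr — synonymous.
Codon 6: UUU Phe / UUC Phe — synonymous.
Nonsynonymous differences: 0 → same protein.

yes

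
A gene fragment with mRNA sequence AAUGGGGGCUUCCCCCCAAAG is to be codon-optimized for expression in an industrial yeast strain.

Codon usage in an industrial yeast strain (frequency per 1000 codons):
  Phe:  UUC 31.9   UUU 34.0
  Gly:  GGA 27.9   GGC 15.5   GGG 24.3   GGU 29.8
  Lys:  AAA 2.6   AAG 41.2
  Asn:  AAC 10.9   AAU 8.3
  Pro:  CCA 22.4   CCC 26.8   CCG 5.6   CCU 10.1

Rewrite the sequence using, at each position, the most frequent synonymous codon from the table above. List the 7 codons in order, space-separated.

AAC GGU GGU UUU CCC CCC AAG

Codon 1 (Asn): best is AAC at 10.9.
Codon 2 (Gly): best is GGU at 29.8.
Codon 3 (Gly): best is GGU at 29.8.
Codon 4 (Phe): best is UUU at 34.0.
Codon 5 (Pro): best is CCC at 26.8.
Codon 6 (Pro): best is CCC at 26.8.
Codon 7 (Lys): best is AAG at 41.2.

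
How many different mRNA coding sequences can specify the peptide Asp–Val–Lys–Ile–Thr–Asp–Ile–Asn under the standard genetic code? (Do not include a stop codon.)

2304

Asp: 2 codons.
Val: 4 codons.
Lys: 2 codons.
Ile: 3 codons.
Thr: 4 codons.
Asp: 2 codons.
Ile: 3 codons.
Asn: 2 codons.
2 × 4 × 2 × 3 × 4 × 2 × 3 × 2 = 2304.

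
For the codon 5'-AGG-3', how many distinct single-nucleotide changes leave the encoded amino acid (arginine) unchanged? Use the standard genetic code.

2

Position 1: CGG → 1 synonymous.
Position 2: none → 0 synonymous.
Position 3: AGA → 1 synonymous.
Total: 1 + 0 + 1 = 2.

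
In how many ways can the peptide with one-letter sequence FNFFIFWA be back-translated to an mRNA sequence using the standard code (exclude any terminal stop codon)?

384

Phe: 2 codons.
Asn: 2 codons.
Phe: 2 codons.
Phe: 2 codons.
Ile: 3 codons.
Phe: 2 codons.
Trp: 1 codon.
Ala: 4 codons.
2 × 2 × 2 × 2 × 3 × 2 × 1 × 4 = 384.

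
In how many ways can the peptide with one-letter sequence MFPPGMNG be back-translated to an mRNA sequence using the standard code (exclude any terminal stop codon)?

Met: 1 codon.
Phe: 2 codons.
Pro: 4 codons.
Pro: 4 codons.
Gly: 4 codons.
Met: 1 codon.
Asn: 2 codons.
Gly: 4 codons.
1 × 2 × 4 × 4 × 4 × 1 × 2 × 4 = 1024.

1024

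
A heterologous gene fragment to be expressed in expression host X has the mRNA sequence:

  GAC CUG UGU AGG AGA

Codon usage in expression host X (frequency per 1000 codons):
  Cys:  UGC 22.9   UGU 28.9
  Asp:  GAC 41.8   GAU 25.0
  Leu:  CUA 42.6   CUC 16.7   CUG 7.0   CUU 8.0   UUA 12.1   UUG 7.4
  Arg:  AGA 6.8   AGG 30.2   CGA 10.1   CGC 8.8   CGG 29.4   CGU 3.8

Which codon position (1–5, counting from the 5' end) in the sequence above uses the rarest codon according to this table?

Codon 1 GAC (Asp): 41.8 per 1000.
Codon 2 CUG (Leu): 7.0 per 1000.
Codon 3 UGU (Cys): 28.9 per 1000.
Codon 4 AGG (Arg): 30.2 per 1000.
Codon 5 AGA (Arg): 6.8 per 1000.
Lowest frequency is 6.8 at codon 5.

5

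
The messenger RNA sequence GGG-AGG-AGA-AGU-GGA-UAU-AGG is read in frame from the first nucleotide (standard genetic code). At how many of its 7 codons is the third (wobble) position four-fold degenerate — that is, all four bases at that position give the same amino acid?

Codon 1 GGG (Gly): third position 4-fold.
Codon 2 AGG (Arg): third position 2-fold.
Codon 3 AGA (Arg): third position 2-fold.
Codon 4 AGU (Ser): third position 2-fold.
Codon 5 GGA (Gly): third position 4-fold.
Codon 6 UAU (Tyr): third position 2-fold.
Codon 7 AGG (Arg): third position 2-fold.
Four-fold degenerate third positions: 2.

2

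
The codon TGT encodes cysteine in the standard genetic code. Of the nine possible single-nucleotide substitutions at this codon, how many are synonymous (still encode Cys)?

1

Position 1: none → 0 synonymous.
Position 2: none → 0 synonymous.
Position 3: TGC → 1 synonymous.
Total: 0 + 0 + 1 = 1.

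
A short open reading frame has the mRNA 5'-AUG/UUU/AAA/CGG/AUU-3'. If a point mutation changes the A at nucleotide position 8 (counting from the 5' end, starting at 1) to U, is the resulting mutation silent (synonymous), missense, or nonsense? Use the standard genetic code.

Position 8 falls in codon 3: AAA → Lys.
After the substitution the codon is AUA → Ile.
Lys ≠ Ile, so this is a missense mutation.

missense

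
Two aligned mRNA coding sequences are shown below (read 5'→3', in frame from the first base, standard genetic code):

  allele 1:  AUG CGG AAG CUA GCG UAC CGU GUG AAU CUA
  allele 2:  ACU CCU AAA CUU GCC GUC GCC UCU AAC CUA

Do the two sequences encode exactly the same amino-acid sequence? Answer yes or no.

no

Codon 1: AUG Met / ACU Thr — nonsynonymous.
Codon 2: CGG Arg / CCU Pro — nonsynonymous.
Codon 3: AAG Lys / AAA Lys — synonymous.
Codon 4: CUA Leu / CUU Leu — synonymous.
Codon 5: GCG Ala / GCC Ala — synonymous.
Codon 6: UAC Tyr / GUC Val — nonsynonymous.
Codon 7: CGU Arg / GCC Ala — nonsynonymous.
Codon 8: GUG Val / UCU Ser — nonsynonymous.
Codon 9: AAU Asn / AAC Asn — synonymous.
Codon 10: CUA Leu / CUA Leu — identical.
Nonsynonymous differences: 5 → different protein.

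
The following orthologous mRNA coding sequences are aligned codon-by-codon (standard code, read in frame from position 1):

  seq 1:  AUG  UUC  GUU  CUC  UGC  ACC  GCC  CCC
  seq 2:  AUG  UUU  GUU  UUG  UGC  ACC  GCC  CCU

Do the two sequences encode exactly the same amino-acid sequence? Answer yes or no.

yes

Codon 1: AUG Met / AUG Met — identical.
Codon 2: UUC Phe / UUU Phe — synonymous.
Codon 3: GUU Val / GUU Val — identical.
Codon 4: CUC Leu / UUG Leu — synonymous.
Codon 5: UGC Cys / UGC Cys — identical.
Codon 6: ACC Thr / ACC Thr — identical.
Codon 7: GCC Ala / GCC Ala — identical.
Codon 8: CCC Pro / CCU Pro — synonymous.
Nonsynonymous differences: 0 → same protein.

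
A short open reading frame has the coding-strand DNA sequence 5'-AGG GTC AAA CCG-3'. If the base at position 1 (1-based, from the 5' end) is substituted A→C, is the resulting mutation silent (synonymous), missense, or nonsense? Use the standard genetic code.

Position 1 falls in codon 1: AGG → Arg.
After the substitution the codon is CGG → Arg.
Both encode Arg, so the change is synonymous.

silent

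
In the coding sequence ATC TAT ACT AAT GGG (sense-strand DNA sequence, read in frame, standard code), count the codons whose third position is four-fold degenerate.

2

Codon 1 ATC (Ile): third position 3-fold.
Codon 2 TAT (Tyr): third position 2-fold.
Codon 3 ACT (Thr): third position 4-fold.
Codon 4 AAT (Asn): third position 2-fold.
Codon 5 GGG (Gly): third position 4-fold.
Four-fold degenerate third positions: 2.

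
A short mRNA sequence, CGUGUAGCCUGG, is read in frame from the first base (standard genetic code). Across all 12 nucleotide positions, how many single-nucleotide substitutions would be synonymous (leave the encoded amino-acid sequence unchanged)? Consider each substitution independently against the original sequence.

Codon 1 (CGU, Arg): 3 synonymous substitutions.
Codon 2 (GUA, Val): 3 synonymous substitutions.
Codon 3 (GCC, Ala): 3 synonymous substitutions.
Codon 4 (UGG, Trp): 0 synonymous substitutions.
Total: 3 + 3 + 3 + 0 = 9.

9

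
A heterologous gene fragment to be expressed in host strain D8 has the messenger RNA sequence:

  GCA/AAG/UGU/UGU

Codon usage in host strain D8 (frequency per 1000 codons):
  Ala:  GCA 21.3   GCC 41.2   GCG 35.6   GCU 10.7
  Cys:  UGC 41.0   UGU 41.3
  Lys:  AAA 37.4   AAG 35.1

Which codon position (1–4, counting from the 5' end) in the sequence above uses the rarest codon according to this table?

Codon 1 GCA (Ala): 21.3 per 1000.
Codon 2 AAG (Lys): 35.1 per 1000.
Codon 3 UGU (Cys): 41.3 per 1000.
Codon 4 UGU (Cys): 41.3 per 1000.
Lowest frequency is 21.3 at codon 1.

1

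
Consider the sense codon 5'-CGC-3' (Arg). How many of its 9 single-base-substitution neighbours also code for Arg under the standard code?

3

Position 1: none → 0 synonymous.
Position 2: none → 0 synonymous.
Position 3: CGT, CGA, CGG → 3 synonymous.
Total: 0 + 0 + 3 = 3.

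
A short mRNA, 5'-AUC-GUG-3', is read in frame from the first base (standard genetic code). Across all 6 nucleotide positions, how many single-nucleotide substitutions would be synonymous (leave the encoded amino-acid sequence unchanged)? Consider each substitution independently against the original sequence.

Codon 1 (AUC, Ile): 2 synonymous substitutions.
Codon 2 (GUG, Val): 3 synonymous substitutions.
Total: 2 + 3 = 5.

5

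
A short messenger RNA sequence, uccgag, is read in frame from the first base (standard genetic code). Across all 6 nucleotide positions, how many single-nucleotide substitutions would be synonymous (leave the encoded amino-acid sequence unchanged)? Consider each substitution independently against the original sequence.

Codon 1 (UCC, Ser): 3 synonymous substitutions.
Codon 2 (GAG, Glu): 1 synonymous substitution.
Total: 3 + 1 = 4.

4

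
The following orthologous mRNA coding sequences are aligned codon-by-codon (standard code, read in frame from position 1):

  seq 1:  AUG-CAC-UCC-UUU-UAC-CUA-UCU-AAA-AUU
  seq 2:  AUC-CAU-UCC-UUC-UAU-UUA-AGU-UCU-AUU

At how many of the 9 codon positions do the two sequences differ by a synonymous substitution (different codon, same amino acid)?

Codon 1: AUG Met / AUC Ile — nonsynonymous.
Codon 2: CAC His / CAU His — synonymous.
Codon 3: UCC Ser / UCC Ser — identical.
Codon 4: UUU Phe / UUC Phe — synonymous.
Codon 5: UAC Tyr / UAU Tyr — synonymous.
Codon 6: CUA Leu / UUA Leu — synonymous.
Codon 7: UCU Ser / AGU Ser — synonymous.
Codon 8: AAA Lys / UCU Ser — nonsynonymous.
Codon 9: AUU Ile / AUU Ile — identical.
Synonymous differences: 5.

5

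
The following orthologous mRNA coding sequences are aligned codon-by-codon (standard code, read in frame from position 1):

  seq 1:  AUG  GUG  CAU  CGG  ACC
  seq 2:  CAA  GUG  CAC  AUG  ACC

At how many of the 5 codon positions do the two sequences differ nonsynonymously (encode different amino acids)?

2

Codon 1: AUG Met / CAA Gln — nonsynonymous.
Codon 2: GUG Val / GUG Val — identical.
Codon 3: CAU His / CAC His — synonymous.
Codon 4: CGG Arg / AUG Met — nonsynonymous.
Codon 5: ACC Thr / ACC Thr — identical.
Nonsynonymous differences: 2.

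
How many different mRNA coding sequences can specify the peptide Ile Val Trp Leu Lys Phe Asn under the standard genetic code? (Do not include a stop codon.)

576

Ile: 3 codons.
Val: 4 codons.
Trp: 1 codon.
Leu: 6 codons.
Lys: 2 codons.
Phe: 2 codons.
Asn: 2 codons.
3 × 4 × 1 × 6 × 2 × 2 × 2 = 576.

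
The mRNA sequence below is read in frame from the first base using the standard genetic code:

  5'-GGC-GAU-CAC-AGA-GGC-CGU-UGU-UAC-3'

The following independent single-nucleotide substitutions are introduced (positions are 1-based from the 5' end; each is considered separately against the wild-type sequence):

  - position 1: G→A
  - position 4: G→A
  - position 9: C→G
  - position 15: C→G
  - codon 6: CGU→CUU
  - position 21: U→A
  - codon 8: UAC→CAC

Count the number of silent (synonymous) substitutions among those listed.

Codon 1: GGC (Gly) → AGC (Ser) — missense.
Codon 2: GAU (Asp) → AAU (Asn) — missense.
Codon 3: CAC (His) → CAG (Gln) — missense.
Codon 5: GGC (Gly) → GGG (Gly) — synonymous.
Codon 6: CGU (Arg) → CUU (Leu) — missense.
Codon 7: UGU (Cys) → UGA (Stop) — nonsense.
Codon 8: UAC (Tyr) → CAC (His) — missense.
Synonymous: 1 of 7.

1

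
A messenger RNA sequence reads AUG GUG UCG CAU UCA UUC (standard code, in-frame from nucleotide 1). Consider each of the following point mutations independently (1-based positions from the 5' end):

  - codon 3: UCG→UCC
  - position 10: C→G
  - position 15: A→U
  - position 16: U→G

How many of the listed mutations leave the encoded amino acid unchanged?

2

Codon 3: UCG (Ser) → UCC (Ser) — synonymous.
Codon 4: CAU (His) → GAU (Asp) — missense.
Codon 5: UCA (Ser) → UCU (Ser) — synonymous.
Codon 6: UUC (Phe) → GUC (Val) — missense.
Synonymous: 2 of 4.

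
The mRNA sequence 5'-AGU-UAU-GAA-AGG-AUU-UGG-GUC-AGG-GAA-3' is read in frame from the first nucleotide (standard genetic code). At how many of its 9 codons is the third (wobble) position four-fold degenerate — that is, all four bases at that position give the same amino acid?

Codon 1 AGU (Ser): third position 2-fold.
Codon 2 UAU (Tyr): third position 2-fold.
Codon 3 GAA (Glu): third position 2-fold.
Codon 4 AGG (Arg): third position 2-fold.
Codon 5 AUU (Ile): third position 3-fold.
Codon 6 UGG (Trp): third position 1-fold.
Codon 7 GUC (Val): third position 4-fold.
Codon 8 AGG (Arg): third position 2-fold.
Codon 9 GAA (Glu): third position 2-fold.
Four-fold degenerate third positions: 1.

1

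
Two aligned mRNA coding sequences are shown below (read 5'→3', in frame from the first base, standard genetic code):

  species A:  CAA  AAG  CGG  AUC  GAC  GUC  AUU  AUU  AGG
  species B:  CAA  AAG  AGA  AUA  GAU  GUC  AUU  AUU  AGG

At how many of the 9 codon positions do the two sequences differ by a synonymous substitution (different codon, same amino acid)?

3

Codon 1: CAA Gln / CAA Gln — identical.
Codon 2: AAG Lys / AAG Lys — identical.
Codon 3: CGG Arg / AGA Arg — synonymous.
Codon 4: AUC Ile / AUA Ile — synonymous.
Codon 5: GAC Asp / GAU Asp — synonymous.
Codon 6: GUC Val / GUC Val — identical.
Codon 7: AUU Ile / AUU Ile — identical.
Codon 8: AUU Ile / AUU Ile — identical.
Codon 9: AGG Arg / AGG Arg — identical.
Synonymous differences: 3.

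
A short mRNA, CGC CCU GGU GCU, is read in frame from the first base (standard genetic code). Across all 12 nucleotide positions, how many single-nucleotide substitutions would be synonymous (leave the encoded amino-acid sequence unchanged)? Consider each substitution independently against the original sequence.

Codon 1 (CGC, Arg): 3 synonymous substitutions.
Codon 2 (CCU, Pro): 3 synonymous substitutions.
Codon 3 (GGU, Gly): 3 synonymous substitutions.
Codon 4 (GCU, Ala): 3 synonymous substitutions.
Total: 3 + 3 + 3 + 3 = 12.

12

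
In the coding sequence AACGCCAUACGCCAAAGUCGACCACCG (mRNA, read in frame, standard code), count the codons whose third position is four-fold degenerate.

Codon 1 AAC (Asn): third position 2-fold.
Codon 2 GCC (Ala): third position 4-fold.
Codon 3 AUA (Ile): third position 3-fold.
Codon 4 CGC (Arg): third position 4-fold.
Codon 5 CAA (Gln): third position 2-fold.
Codon 6 AGU (Ser): third position 2-fold.
Codon 7 CGA (Arg): third position 4-fold.
Codon 8 CCA (Pro): third position 4-fold.
Codon 9 CCG (Pro): third position 4-fold.
Four-fold degenerate third positions: 5.

5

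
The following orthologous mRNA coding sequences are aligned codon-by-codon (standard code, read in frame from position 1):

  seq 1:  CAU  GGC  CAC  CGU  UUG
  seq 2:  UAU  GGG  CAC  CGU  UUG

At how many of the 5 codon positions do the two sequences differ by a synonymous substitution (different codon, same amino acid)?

Codon 1: CAU His / UAU Tyr — nonsynonymous.
Codon 2: GGC Gly / GGG Gly — synonymous.
Codon 3: CAC His / CAC His — identical.
Codon 4: CGU Arg / CGU Arg — identical.
Codon 5: UUG Leu / UUG Leu — identical.
Synonymous differences: 1.

1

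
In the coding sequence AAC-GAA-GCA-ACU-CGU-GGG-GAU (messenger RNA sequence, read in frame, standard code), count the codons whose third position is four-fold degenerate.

Codon 1 AAC (Asn): third position 2-fold.
Codon 2 GAA (Glu): third position 2-fold.
Codon 3 GCA (Ala): third position 4-fold.
Codon 4 ACU (Thr): third position 4-fold.
Codon 5 CGU (Arg): third position 4-fold.
Codon 6 GGG (Gly): third position 4-fold.
Codon 7 GAU (Asp): third position 2-fold.
Four-fold degenerate third positions: 4.

4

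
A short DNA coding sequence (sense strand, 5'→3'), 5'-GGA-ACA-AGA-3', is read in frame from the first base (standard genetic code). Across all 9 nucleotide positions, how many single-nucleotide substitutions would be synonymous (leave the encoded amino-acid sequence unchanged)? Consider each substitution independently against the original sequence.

Codon 1 (GGA, Gly): 3 synonymous substitutions.
Codon 2 (ACA, Thr): 3 synonymous substitutions.
Codon 3 (AGA, Arg): 2 synonymous substitutions.
Total: 3 + 3 + 2 = 8.

8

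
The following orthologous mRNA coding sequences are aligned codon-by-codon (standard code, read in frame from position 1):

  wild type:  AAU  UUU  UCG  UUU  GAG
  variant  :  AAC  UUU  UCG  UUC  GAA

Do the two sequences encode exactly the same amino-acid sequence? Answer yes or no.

yes

Codon 1: AAU Asn / AAC Asn — synonymous.
Codon 2: UUU Phe / UUU Phe — identical.
Codon 3: UCG Ser / UCG Ser — identical.
Codon 4: UUU Phe / UUC Phe — synonymous.
Codon 5: GAG Glu / GAA Glu — synonymous.
Nonsynonymous differences: 0 → same protein.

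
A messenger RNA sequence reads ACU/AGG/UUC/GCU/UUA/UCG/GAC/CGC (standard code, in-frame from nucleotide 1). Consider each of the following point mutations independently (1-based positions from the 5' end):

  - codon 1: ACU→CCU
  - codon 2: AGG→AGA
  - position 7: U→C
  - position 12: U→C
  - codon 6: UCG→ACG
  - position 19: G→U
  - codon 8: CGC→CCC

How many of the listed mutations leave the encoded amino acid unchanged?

Codon 1: ACU (Thr) → CCU (Pro) — missense.
Codon 2: AGG (Arg) → AGA (Arg) — synonymous.
Codon 3: UUC (Phe) → CUC (Leu) — missense.
Codon 4: GCU (Ala) → GCC (Ala) — synonymous.
Codon 6: UCG (Ser) → ACG (Thr) — missense.
Codon 7: GAC (Asp) → UAC (Tyr) — missense.
Codon 8: CGC (Arg) → CCC (Pro) — missense.
Synonymous: 2 of 7.

2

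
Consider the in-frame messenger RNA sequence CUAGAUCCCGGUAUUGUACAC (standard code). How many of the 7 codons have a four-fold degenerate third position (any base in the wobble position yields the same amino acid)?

Codon 1 CUA (Leu): third position 4-fold.
Codon 2 GAU (Asp): third position 2-fold.
Codon 3 CCC (Pro): third position 4-fold.
Codon 4 GGU (Gly): third position 4-fold.
Codon 5 AUU (Ile): third position 3-fold.
Codon 6 GUA (Val): third position 4-fold.
Codon 7 CAC (His): third position 2-fold.
Four-fold degenerate third positions: 4.

4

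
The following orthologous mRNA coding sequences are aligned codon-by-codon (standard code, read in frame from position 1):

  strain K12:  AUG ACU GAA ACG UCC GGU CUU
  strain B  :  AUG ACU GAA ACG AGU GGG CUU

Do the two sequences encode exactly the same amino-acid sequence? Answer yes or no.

yes

Codon 1: AUG Met / AUG Met — identical.
Codon 2: ACU Thr / ACU Thr — identical.
Codon 3: GAA Glu / GAA Glu — identical.
Codon 4: ACG Thr / ACG Thr — identical.
Codon 5: UCC Ser / AGU Ser — synonymous.
Codon 6: GGU Gly / GGG Gly — synonymous.
Codon 7: CUU Leu / CUU Leu — identical.
Nonsynonymous differences: 0 → same protein.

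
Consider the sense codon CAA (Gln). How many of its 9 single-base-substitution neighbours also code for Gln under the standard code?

1

Position 1: none → 0 synonymous.
Position 2: none → 0 synonymous.
Position 3: CAG → 1 synonymous.
Total: 0 + 0 + 1 = 1.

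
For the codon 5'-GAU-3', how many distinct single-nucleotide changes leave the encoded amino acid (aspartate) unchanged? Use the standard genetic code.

Position 1: none → 0 synonymous.
Position 2: none → 0 synonymous.
Position 3: GAC → 1 synonymous.
Total: 0 + 0 + 1 = 1.

1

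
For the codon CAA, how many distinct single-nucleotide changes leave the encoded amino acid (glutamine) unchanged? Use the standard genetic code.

Position 1: none → 0 synonymous.
Position 2: none → 0 synonymous.
Position 3: CAG → 1 synonymous.
Total: 0 + 0 + 1 = 1.

1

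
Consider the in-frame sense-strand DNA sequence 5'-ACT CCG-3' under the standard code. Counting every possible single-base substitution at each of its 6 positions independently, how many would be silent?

6

Codon 1 (ACT, Thr): 3 synonymous substitutions.
Codon 2 (CCG, Pro): 3 synonymous substitutions.
Total: 3 + 3 = 6.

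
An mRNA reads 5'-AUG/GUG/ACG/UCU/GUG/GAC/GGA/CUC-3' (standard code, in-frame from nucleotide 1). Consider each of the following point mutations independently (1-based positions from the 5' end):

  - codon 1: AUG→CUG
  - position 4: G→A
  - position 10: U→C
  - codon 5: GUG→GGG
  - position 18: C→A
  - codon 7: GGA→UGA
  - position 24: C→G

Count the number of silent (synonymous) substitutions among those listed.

1

Codon 1: AUG (Met) → CUG (Leu) — missense.
Codon 2: GUG (Val) → AUG (Met) — missense.
Codon 4: UCU (Ser) → CCU (Pro) — missense.
Codon 5: GUG (Val) → GGG (Gly) — missense.
Codon 6: GAC (Asp) → GAA (Glu) — missense.
Codon 7: GGA (Gly) → UGA (Stop) — nonsense.
Codon 8: CUC (Leu) → CUG (Leu) — synonymous.
Synonymous: 1 of 7.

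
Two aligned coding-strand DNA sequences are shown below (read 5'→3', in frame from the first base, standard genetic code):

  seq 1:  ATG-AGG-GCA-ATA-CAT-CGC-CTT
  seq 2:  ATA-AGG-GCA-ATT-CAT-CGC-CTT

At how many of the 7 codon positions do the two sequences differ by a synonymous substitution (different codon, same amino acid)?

1

Codon 1: ATG Met / ATA Ile — nonsynonymous.
Codon 2: AGG Arg / AGG Arg — identical.
Codon 3: GCA Ala / GCA Ala — identical.
Codon 4: ATA Ile / ATT Ile — synonymous.
Codon 5: CAT His / CAT His — identical.
Codon 6: CGC Arg / CGC Arg — identical.
Codon 7: CTT Leu / CTT Leu — identical.
Synonymous differences: 1.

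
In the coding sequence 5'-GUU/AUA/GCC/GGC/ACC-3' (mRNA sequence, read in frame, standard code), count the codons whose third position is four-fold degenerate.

Codon 1 GUU (Val): third position 4-fold.
Codon 2 AUA (Ile): third position 3-fold.
Codon 3 GCC (Ala): third position 4-fold.
Codon 4 GGC (Gly): third position 4-fold.
Codon 5 ACC (Thr): third position 4-fold.
Four-fold degenerate third positions: 4.

4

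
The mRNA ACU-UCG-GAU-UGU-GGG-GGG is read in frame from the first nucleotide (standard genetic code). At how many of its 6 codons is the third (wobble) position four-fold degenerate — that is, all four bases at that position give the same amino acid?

Codon 1 ACU (Thr): third position 4-fold.
Codon 2 UCG (Ser): third position 4-fold.
Codon 3 GAU (Asp): third position 2-fold.
Codon 4 UGU (Cys): third position 2-fold.
Codon 5 GGG (Gly): third position 4-fold.
Codon 6 GGG (Gly): third position 4-fold.
Four-fold degenerate third positions: 4.

4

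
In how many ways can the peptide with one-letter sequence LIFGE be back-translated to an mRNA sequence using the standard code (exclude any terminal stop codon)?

288

Leu: 6 codons.
Ile: 3 codons.
Phe: 2 codons.
Gly: 4 codons.
Glu: 2 codons.
6 × 3 × 2 × 4 × 2 = 288.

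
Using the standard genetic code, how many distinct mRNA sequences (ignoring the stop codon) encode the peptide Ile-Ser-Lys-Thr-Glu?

288

Ile: 3 codons.
Ser: 6 codons.
Lys: 2 codons.
Thr: 4 codons.
Glu: 2 codons.
3 × 6 × 2 × 4 × 2 = 288.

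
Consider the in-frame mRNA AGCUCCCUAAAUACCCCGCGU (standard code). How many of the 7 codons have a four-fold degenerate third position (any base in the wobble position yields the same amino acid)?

Codon 1 AGC (Ser): third position 2-fold.
Codon 2 UCC (Ser): third position 4-fold.
Codon 3 CUA (Leu): third position 4-fold.
Codon 4 AAU (Asn): third position 2-fold.
Codon 5 ACC (Thr): third position 4-fold.
Codon 6 CCG (Pro): third position 4-fold.
Codon 7 CGU (Arg): third position 4-fold.
Four-fold degenerate third positions: 5.

5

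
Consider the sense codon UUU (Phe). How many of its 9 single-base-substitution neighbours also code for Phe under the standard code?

1

Position 1: none → 0 synonymous.
Position 2: none → 0 synonymous.
Position 3: UUC → 1 synonymous.
Total: 0 + 0 + 1 = 1.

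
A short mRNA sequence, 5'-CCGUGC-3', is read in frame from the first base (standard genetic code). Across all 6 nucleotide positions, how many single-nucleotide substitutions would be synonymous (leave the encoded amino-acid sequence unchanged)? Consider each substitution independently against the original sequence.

4

Codon 1 (CCG, Pro): 3 synonymous substitutions.
Codon 2 (UGC, Cys): 1 synonymous substitution.
Total: 3 + 1 = 4.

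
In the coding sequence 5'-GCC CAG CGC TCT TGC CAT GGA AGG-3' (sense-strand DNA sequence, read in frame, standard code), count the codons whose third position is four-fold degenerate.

Codon 1 GCC (Ala): third position 4-fold.
Codon 2 CAG (Gln): third position 2-fold.
Codon 3 CGC (Arg): third position 4-fold.
Codon 4 TCT (Ser): third position 4-fold.
Codon 5 TGC (Cys): third position 2-fold.
Codon 6 CAT (His): third position 2-fold.
Codon 7 GGA (Gly): third position 4-fold.
Codon 8 AGG (Arg): third position 2-fold.
Four-fold degenerate third positions: 4.

4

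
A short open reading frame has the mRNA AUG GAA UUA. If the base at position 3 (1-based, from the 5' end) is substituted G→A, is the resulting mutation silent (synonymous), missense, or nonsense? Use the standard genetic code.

missense

Position 3 falls in codon 1: AUG → Met.
After the substitution the codon is AUA → Ile.
Met ≠ Ile, so this is a missense mutation.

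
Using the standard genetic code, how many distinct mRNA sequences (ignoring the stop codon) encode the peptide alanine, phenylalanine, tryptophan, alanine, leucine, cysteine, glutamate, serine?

4608

Ala: 4 codons.
Phe: 2 codons.
Trp: 1 codon.
Ala: 4 codons.
Leu: 6 codons.
Cys: 2 codons.
Glu: 2 codons.
Ser: 6 codons.
4 × 2 × 1 × 4 × 6 × 2 × 2 × 6 = 4608.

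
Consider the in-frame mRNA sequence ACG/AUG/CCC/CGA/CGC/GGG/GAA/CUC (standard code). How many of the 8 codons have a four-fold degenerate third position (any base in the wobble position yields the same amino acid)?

Codon 1 ACG (Thr): third position 4-fold.
Codon 2 AUG (Met): third position 1-fold.
Codon 3 CCC (Pro): third position 4-fold.
Codon 4 CGA (Arg): third position 4-fold.
Codon 5 CGC (Arg): third position 4-fold.
Codon 6 GGG (Gly): third position 4-fold.
Codon 7 GAA (Glu): third position 2-fold.
Codon 8 CUC (Leu): third position 4-fold.
Four-fold degenerate third positions: 6.

6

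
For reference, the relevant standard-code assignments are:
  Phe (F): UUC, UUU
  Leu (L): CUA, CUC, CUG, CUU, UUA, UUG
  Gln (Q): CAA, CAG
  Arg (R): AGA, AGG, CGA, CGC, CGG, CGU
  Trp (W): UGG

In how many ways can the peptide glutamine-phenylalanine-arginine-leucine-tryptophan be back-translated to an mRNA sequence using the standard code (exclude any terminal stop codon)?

Gln: 2 codons.
Phe: 2 codons.
Arg: 6 codons.
Leu: 6 codons.
Trp: 1 codon.
2 × 2 × 6 × 6 × 1 = 144.

144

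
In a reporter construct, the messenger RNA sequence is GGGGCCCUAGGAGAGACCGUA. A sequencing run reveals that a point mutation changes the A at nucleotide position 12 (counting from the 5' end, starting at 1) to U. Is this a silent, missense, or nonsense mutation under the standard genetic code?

silent

Position 12 falls in codon 4: GGA → Gly.
After the substitution the codon is GGU → Gly.
Both encode Gly, so the change is synonymous.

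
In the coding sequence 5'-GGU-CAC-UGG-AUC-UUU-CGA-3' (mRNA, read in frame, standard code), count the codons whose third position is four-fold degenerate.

2

Codon 1 GGU (Gly): third position 4-fold.
Codon 2 CAC (His): third position 2-fold.
Codon 3 UGG (Trp): third position 1-fold.
Codon 4 AUC (Ile): third position 3-fold.
Codon 5 UUU (Phe): third position 2-fold.
Codon 6 CGA (Arg): third position 4-fold.
Four-fold degenerate third positions: 2.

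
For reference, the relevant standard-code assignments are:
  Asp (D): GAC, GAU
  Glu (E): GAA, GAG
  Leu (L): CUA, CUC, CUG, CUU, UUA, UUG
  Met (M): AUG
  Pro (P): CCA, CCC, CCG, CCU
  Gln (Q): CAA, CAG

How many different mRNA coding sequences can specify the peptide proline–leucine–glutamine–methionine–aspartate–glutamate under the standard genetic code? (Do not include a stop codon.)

Pro: 4 codons.
Leu: 6 codons.
Gln: 2 codons.
Met: 1 codon.
Asp: 2 codons.
Glu: 2 codons.
4 × 6 × 2 × 1 × 2 × 2 = 192.

192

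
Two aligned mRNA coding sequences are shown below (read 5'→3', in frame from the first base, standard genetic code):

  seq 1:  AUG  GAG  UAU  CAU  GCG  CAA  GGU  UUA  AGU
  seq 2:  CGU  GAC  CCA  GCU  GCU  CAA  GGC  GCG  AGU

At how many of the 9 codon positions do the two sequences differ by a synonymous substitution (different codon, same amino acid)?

Codon 1: AUG Met / CGU Arg — nonsynonymous.
Codon 2: GAG Glu / GAC Asp — nonsynonymous.
Codon 3: UAU Tyr / CCA Pro — nonsynonymous.
Codon 4: CAU His / GCU Ala — nonsynonymous.
Codon 5: GCG Ala / GCU Ala — synonymous.
Codon 6: CAA Gln / CAA Gln — identical.
Codon 7: GGU Gly / GGC Gly — synonymous.
Codon 8: UUA Leu / GCG Ala — nonsynonymous.
Codon 9: AGU Ser / AGU Ser — identical.
Synonymous differences: 2.

2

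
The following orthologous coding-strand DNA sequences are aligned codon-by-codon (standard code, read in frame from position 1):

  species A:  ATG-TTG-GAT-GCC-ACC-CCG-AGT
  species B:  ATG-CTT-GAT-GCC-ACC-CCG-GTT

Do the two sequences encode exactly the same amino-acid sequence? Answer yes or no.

no

Codon 1: ATG Met / ATG Met — identical.
Codon 2: TTG Leu / CTT Leu — synonymous.
Codon 3: GAT Asp / GAT Asp — identical.
Codon 4: GCC Ala / GCC Ala — identical.
Codon 5: ACC Thr / ACC Thr — identical.
Codon 6: CCG Pro / CCG Pro — identical.
Codon 7: AGT Ser / GTT Val — nonsynonymous.
Nonsynonymous differences: 1 → different protein.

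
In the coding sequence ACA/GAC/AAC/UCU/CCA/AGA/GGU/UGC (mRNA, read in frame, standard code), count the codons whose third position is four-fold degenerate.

4

Codon 1 ACA (Thr): third position 4-fold.
Codon 2 GAC (Asp): third position 2-fold.
Codon 3 AAC (Asn): third position 2-fold.
Codon 4 UCU (Ser): third position 4-fold.
Codon 5 CCA (Pro): third position 4-fold.
Codon 6 AGA (Arg): third position 2-fold.
Codon 7 GGU (Gly): third position 4-fold.
Codon 8 UGC (Cys): third position 2-fold.
Four-fold degenerate third positions: 4.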